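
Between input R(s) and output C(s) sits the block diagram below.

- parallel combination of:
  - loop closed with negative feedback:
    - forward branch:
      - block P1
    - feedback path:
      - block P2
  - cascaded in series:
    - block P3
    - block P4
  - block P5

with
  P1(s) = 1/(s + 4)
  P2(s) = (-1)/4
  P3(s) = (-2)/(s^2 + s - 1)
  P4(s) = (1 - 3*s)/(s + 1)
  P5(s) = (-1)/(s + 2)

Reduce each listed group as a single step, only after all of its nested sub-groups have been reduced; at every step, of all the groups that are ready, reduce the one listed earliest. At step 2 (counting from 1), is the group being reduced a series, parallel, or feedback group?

Step 1. apply the feedback formula to P1, P2
Step 2. combine P3, P4 in series
Step 3. reduce the parallel group [P1/(1+P1*P2)], (P3*P4), P5
So the answer for step 2 is series.

Therefore the answer is series.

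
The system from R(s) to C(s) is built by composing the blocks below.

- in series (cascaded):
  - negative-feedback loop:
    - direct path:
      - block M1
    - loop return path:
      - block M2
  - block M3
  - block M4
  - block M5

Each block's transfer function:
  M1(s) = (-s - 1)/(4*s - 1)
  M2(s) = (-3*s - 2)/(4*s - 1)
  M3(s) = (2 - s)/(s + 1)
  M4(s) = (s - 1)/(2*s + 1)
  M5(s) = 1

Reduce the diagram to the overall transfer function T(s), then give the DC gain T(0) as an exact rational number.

Reducing step by step:

Step 1: feedback reduction of M1, M2, giving (-4*s^2 - 3*s + 1)/(19*s^2 - 3*s + 3)
Step 2: cascade [M1/(1+M1*M2)], M3, M4, M5, giving (4*s^3 - 13*s^2 + 11*s - 2)/(38*s^3 + 13*s^2 + 3*s + 3)
Step 2 gives the overall T(s). Then T(0) = -2/3.

Answer: -2/3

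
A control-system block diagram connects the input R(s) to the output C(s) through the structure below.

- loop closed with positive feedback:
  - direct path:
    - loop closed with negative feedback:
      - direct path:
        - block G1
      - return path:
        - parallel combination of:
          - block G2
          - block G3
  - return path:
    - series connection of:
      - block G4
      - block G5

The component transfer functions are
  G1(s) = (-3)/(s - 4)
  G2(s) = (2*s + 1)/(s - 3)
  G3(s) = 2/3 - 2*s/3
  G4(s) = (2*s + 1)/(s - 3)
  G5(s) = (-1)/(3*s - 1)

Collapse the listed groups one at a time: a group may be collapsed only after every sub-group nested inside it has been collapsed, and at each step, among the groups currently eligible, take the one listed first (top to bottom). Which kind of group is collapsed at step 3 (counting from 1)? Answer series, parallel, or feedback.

Reducing step by step:

Step 1: add G2, G3 (parallel)
Step 2: apply the feedback formula to G1, (G2+G3)
Step 3: combine G4, G5 in series
Step 4: feedback reduction of [G1/(1+G1*(G2+G3))], (G4*G5)
So the answer for step 3 is series.

Answer: series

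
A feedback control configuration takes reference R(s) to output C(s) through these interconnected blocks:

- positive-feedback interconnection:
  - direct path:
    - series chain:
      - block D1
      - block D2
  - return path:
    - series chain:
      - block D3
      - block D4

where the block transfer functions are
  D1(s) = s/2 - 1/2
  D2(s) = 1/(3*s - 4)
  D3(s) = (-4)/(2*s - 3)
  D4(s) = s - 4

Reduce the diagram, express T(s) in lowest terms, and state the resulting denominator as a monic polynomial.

Reducing step by step:

1. cascade D1, D2 -> (s - 1)/(6*s - 8)
2. reduce the series chain D3, D4 -> (16 - 4*s)/(2*s - 3)
3. feedback reduction of (D1*D2), (D3*D4) -> (2*s^2 - 5*s + 3)/(16*s^2 - 54*s + 40)
Step 3 gives the fully reduced T(s), with no common factor left to cancel. The denominator's leading coefficient is 16, so divide each of its coefficients by 16 to get the monic form.

Answer: s^2 - 27*s/8 + 5/2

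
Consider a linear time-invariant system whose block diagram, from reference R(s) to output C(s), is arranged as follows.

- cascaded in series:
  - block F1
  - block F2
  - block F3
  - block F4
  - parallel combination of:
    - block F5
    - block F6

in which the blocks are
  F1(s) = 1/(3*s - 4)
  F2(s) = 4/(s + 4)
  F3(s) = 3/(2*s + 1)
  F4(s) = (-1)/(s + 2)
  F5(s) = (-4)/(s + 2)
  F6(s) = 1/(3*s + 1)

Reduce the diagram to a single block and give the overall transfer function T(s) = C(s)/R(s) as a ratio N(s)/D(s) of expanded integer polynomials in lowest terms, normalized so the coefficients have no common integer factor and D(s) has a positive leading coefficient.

Step 1. reduce the parallel group F5, F6 gives (-11*s - 2)/(3*s^2 + 7*s + 2)
Step 2. reduce the series chain F1, F2, F3, F4, (F5+F6); the result is T(s) itself (integer coefficients, no common factor, positive leading denominator coefficient)

Therefore the answer is (132*s + 24)/(18*s^6 + 135*s^5 + 271*s^4 - 32*s^3 - 516*s^2 - 352*s - 64).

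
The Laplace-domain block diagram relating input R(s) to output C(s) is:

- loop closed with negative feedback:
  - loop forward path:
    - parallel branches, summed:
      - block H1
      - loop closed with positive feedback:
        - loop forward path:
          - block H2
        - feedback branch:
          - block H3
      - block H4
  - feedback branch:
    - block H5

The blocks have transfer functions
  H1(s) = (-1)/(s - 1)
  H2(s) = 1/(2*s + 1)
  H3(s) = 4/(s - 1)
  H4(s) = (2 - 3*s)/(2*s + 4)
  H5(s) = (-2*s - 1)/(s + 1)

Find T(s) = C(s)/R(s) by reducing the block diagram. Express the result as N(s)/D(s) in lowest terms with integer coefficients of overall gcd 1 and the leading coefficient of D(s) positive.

[1] feedback reduction of H2, H3; result (s - 1)/(2*s^2 - s - 5)
[2] reduce the parallel group H1, [H2/(1-H2*H3)], H4; result (-6*s^4 + 11*s^3 - 15*s + 34)/(4*s^4 + 2*s^3 - 20*s^2 - 6*s + 20)
[3] close the feedback loop around (H1+[H2/(1-H2*H3)]+H4), H5, which is the overall transfer function T(s) = C(s)/R(s) in lowest terms

Hence the answer: (-6*s^5 + 5*s^4 + 11*s^3 - 15*s^2 + 19*s + 34)/(16*s^5 - 10*s^4 - 29*s^3 + 4*s^2 - 39*s - 14)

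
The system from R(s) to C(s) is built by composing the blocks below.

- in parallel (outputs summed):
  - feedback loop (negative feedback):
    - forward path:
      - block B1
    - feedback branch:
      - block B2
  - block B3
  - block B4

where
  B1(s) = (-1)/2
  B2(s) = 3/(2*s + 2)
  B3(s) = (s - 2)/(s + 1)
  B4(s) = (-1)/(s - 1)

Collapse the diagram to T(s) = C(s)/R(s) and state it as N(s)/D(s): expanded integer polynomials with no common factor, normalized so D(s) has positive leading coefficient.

Answer: (2*s^3 - 17*s^2 + 2*s + 3)/(4*s^3 + s^2 - 4*s - 1)

Working:
Step 1. feedback reduction of B1, B2, giving (-2*s - 2)/(4*s + 1)
Step 2. parallel reduction of [B1/(1+B1*B2)], B3, B4, giving the overall T(s)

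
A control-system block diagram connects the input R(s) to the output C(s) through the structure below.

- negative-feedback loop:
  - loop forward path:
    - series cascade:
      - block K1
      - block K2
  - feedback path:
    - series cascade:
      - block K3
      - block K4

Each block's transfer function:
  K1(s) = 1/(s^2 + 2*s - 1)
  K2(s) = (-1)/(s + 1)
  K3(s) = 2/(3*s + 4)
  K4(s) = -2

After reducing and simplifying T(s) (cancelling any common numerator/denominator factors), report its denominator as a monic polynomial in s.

First reduce the diagram to T(s).

Step 1: series reduction of K1, K2, giving (-1)/(s^3 + 3*s^2 + s - 1)
Step 2: reduce the series chain K3, K4, giving (-4)/(3*s + 4)
Step 3: close the feedback loop around (K1*K2), (K3*K4), giving (-3*s - 4)/(3*s^4 + 13*s^3 + 15*s^2 + s)
T(s) is the step-3 result (common factors already cancelled). Leading coefficient of the denominator: 3. Divide through by 3 for the monic polynomial.

Answer: s^4 + 13*s^3/3 + 5*s^2 + s/3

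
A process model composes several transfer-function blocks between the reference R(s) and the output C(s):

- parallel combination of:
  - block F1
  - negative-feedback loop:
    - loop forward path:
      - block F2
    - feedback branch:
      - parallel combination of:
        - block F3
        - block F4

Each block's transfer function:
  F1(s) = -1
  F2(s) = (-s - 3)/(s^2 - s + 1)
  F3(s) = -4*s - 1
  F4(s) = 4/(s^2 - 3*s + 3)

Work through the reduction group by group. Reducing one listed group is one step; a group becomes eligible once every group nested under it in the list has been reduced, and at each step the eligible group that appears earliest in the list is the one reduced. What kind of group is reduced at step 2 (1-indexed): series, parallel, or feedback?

(1) combine F3, F4 in parallel
(2) feedback reduction of F2, (F3+F4)
(3) reduce the parallel group F1, [F2/(1+F2*(F3+F4))]
So the answer for step 2 is feedback.

Answer: feedback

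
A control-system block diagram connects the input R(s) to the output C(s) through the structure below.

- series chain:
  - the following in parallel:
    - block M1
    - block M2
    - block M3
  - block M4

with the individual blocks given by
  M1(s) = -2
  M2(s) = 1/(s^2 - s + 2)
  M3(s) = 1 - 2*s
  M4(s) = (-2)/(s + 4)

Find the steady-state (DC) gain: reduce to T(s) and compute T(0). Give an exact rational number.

Reducing step by step:

Step 1 - reduce the parallel group M1, M2, M3, giving (-2*s^3 + s^2 - 3*s - 1)/(s^2 - s + 2)
Step 2 - reduce the series chain (M1+M2+M3), M4, giving (4*s^3 - 2*s^2 + 6*s + 2)/(s^3 + 3*s^2 - 2*s + 8)
That last expression is T(s); at s = 0 only the constant terms survive, so T(0) = 2/8 = 1/4.

Answer: 1/4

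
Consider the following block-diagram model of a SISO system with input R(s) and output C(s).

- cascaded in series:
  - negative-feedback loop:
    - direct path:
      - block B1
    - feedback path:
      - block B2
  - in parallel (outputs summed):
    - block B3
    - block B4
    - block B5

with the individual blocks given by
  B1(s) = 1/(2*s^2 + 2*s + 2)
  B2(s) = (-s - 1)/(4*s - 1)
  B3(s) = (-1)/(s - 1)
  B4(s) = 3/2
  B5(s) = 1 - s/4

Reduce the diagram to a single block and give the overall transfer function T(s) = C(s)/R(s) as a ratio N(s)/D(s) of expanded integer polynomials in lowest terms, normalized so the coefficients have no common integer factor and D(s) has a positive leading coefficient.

Step 1. reduce the feedback loop with forward B1 and return B2; result (4*s - 1)/(8*s^3 + 6*s^2 + 5*s - 3)
Step 2. sum the parallel branches B3, B4, B5; result (-s^2 + 11*s - 14)/(4*s - 4)
Step 3. series reduction of [B1/(1+B1*B2)], (B3+B4+B5): this yields T(s), and no further normalization is needed

Therefore the answer is (-4*s^3 + 45*s^2 - 67*s + 14)/(32*s^4 - 8*s^3 - 4*s^2 - 32*s + 12).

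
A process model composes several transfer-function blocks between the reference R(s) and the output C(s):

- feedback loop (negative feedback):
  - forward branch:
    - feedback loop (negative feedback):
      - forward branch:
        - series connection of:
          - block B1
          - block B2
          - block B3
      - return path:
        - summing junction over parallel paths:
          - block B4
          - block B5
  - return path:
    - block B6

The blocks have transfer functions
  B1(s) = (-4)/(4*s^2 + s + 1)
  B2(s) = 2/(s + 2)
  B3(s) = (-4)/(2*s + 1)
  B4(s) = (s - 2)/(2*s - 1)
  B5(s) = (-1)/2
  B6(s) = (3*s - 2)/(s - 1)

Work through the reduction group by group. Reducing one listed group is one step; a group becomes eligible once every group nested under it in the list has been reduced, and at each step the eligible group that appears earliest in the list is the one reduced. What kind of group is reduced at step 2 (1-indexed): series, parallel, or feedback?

Reducing step by step:

Step 1 - series reduction of B1, B2, B3
Step 2 - reduce the parallel group B4, B5
Step 3 - reduce the feedback loop with forward (B1*B2*B3) and return (B4+B5)
Step 4 - reduce the feedback loop with forward [(B1*B2*B3)/(1+(B1*B2*B3)*(B4+B5))] and return B6
So the answer for step 2 is parallel.

Answer: parallel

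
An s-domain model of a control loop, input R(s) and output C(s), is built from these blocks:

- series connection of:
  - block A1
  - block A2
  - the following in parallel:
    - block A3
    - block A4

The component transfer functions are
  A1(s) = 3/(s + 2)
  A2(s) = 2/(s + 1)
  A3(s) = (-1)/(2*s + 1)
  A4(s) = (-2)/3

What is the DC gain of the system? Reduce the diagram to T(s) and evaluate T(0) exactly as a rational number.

[1] reduce the parallel group A3, A4; result (-4*s - 5)/(6*s + 3)
[2] cascade A1, A2, (A3+A4); result (-8*s - 10)/(2*s^3 + 7*s^2 + 7*s + 2)
The step-2 result is T(s). Setting s = 0: T(0) = -10/2 = -5.

Hence the answer: -5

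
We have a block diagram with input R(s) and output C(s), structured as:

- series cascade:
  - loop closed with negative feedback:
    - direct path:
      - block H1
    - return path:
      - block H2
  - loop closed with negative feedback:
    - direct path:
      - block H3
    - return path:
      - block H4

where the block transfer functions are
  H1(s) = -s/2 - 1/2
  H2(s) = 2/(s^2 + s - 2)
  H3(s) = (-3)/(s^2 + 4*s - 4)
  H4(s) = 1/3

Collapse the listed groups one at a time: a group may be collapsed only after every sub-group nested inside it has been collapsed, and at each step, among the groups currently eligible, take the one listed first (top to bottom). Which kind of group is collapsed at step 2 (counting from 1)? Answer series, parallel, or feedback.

Reducing step by step:

[1] apply the feedback formula to H1, H2
[2] collapse the loop (H3 forward, H4 return)
[3] multiply [H1/(1+H1*H2)], [H3/(1+H3*H4)] (series)
At step 2 the group reduced is feedback.

Answer: feedback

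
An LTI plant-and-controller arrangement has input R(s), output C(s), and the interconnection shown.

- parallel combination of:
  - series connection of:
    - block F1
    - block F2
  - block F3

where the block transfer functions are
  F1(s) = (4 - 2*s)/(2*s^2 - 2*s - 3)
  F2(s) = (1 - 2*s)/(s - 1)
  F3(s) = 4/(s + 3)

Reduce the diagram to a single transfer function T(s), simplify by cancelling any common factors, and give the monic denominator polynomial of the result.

(1) series reduction of F1, F2: (4*s^2 - 10*s + 4)/(2*s^3 - 4*s^2 - s + 3)
(2) add (F1*F2), F3 (parallel): (12*s^3 - 14*s^2 - 30*s + 24)/(2*s^4 + 2*s^3 - 13*s^2 + 9)
The result of step 2 is T(s) in lowest terms. Its denominator has leading coefficient 2; dividing the denominator through by 2 makes it monic.

Hence the answer: s^4 + s^3 - 13*s^2/2 + 9/2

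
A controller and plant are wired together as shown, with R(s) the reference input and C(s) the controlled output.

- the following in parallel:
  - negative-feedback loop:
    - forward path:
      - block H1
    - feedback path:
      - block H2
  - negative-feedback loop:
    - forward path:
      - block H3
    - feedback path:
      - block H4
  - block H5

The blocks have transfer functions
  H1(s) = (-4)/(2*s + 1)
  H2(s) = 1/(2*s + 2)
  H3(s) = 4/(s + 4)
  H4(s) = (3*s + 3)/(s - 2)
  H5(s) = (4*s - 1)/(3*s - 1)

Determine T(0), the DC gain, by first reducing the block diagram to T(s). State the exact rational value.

[1] feedback reduction of H1, H2; result (-4*s - 4)/(2*s^2 + 3*s - 1)
[2] reduce the feedback loop with forward H3 and return H4; result (4*s - 8)/(s^2 + 14*s + 4)
[3] reduce the parallel group [H1/(1+H1*H2)], [H3/(1+H3*H4)], H5; result (8*s^5 + 134*s^4 - 31*s^3 - 293*s^2 + 62*s + 12)/(6*s^5 + 91*s^4 + 116*s^3 - 55*s^2 - 10*s + 4)
Step 3 gives the overall T(s). Then T(0) = 12/4 = 3.

Hence the answer: 3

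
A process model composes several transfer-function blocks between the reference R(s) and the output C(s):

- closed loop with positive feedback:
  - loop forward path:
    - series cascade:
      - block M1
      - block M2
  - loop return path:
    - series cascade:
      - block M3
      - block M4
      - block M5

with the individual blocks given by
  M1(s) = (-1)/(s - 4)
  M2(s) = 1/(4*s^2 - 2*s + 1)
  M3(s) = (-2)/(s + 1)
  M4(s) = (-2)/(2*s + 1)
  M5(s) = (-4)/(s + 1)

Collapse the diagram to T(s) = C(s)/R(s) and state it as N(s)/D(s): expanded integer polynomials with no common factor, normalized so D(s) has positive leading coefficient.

Step 1. series reduction of M1, M2, giving (-1)/(4*s^3 - 18*s^2 + 9*s - 4)
Step 2. combine M3, M4, M5 in series, giving (-16)/(2*s^3 + 5*s^2 + 4*s + 1)
Step 3. feedback reduction of (M1*M2), (M3*M4*M5), giving the overall T(s)

Therefore the answer is (-2*s^3 - 5*s^2 - 4*s - 1)/(8*s^6 - 16*s^5 - 56*s^4 - 31*s^3 - 2*s^2 - 7*s - 20).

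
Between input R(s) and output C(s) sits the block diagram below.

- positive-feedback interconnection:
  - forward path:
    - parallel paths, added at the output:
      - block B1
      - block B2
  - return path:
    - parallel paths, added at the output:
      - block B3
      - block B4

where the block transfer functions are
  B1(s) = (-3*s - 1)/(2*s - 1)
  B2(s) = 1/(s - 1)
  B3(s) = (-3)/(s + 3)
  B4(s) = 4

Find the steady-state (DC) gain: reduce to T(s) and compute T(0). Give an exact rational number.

Answer: 0

Working:
Step 1 - reduce the parallel group B1, B2, giving (-3*s^2 + 4*s)/(2*s^2 - 3*s + 1)
Step 2 - sum the parallel branches B3, B4, giving (4*s + 9)/(s + 3)
Step 3 - feedback reduction of (B1+B2), (B3+B4), giving (-3*s^3 - 5*s^2 + 12*s)/(14*s^3 + 14*s^2 - 44*s + 3)
That last expression is T(s); at s = 0 only the constant terms survive, so T(0) = 0/3 = 0.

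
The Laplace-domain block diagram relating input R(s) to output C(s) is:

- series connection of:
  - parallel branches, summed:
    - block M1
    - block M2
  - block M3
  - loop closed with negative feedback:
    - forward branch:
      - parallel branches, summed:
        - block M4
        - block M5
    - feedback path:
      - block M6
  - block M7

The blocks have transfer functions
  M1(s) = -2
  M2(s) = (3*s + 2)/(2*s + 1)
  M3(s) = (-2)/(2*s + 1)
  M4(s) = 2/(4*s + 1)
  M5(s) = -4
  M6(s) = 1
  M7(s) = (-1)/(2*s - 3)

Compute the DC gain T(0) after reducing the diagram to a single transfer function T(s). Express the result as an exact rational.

Step 1. sum the parallel branches M1, M2 = (-s)/(2*s + 1)
Step 2. sum the parallel branches M4, M5 = (-16*s - 2)/(4*s + 1)
Step 3. close the feedback loop around (M4+M5), M6 = (16*s + 2)/(12*s + 1)
Step 4. series reduction of (M1+M2), M3, [(M4+M5)/(1+(M4+M5)*M6)], M7 = (-32*s^2 - 4*s)/(96*s^4 - 40*s^3 - 124*s^2 - 46*s - 3)
Step 4 gives the overall T(s). Then T(0) = 0/(-3) = 0.

Final answer: 0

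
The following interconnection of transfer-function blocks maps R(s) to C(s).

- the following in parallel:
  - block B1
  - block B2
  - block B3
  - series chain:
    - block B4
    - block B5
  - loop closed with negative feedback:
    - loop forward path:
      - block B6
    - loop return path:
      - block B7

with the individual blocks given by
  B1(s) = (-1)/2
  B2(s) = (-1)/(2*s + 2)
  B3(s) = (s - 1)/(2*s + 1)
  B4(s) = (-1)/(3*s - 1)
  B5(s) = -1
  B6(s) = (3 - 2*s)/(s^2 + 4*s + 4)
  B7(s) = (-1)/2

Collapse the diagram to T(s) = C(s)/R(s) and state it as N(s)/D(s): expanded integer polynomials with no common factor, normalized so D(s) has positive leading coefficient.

The answer is (-70*s^4 - 96*s^3 + 31*s^2 + 63*s + 18)/(24*s^5 + 148*s^4 + 200*s^3 + 66*s^2 - 20*s - 10).

Reasoning:
Step 1 - series reduction of B4, B5 -> 1/(3*s - 1)
Step 2 - apply the feedback formula to B6, B7 -> (6 - 4*s)/(2*s^2 + 10*s + 5)
Step 3 - parallel reduction of B1, B2, B3, (B4*B5), [B6/(1+B6*B7)], which is the overall transfer function T(s) = C(s)/R(s) in lowest terms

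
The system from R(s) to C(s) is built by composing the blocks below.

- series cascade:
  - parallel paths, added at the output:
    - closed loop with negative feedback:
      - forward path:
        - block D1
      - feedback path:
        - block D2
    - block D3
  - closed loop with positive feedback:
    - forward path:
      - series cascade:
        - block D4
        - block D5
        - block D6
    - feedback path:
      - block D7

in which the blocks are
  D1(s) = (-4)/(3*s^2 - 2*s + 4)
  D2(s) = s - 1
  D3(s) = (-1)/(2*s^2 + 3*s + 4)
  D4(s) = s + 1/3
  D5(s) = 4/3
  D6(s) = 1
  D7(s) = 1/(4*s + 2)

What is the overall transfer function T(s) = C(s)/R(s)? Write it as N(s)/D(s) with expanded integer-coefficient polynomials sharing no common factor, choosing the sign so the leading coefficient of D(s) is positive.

Reducing step by step:

(1) reduce the feedback loop with forward D1 and return D2 -> (-4)/(3*s^2 - 6*s + 8)
(2) reduce the parallel group [D1/(1+D1*D2)], D3 -> (-11*s^2 - 6*s - 24)/(6*s^4 - 3*s^3 + 10*s^2 + 32)
(3) multiply D4, D5, D6 (series) -> 4*s/3 + 4/9
(4) collapse the loop ((D4*D5*D6) forward, D7 return) -> (24*s^2 + 20*s + 4)/(12*s + 7)
(5) multiply ([D1/(1+D1*D2)]+D3), [(D4*D5*D6)/(1-(D4*D5*D6)*D7)] (series): this yields T(s), and no further normalization is needed

Answer: (-264*s^4 - 364*s^3 - 740*s^2 - 504*s - 96)/(72*s^5 + 6*s^4 + 99*s^3 + 70*s^2 + 384*s + 224)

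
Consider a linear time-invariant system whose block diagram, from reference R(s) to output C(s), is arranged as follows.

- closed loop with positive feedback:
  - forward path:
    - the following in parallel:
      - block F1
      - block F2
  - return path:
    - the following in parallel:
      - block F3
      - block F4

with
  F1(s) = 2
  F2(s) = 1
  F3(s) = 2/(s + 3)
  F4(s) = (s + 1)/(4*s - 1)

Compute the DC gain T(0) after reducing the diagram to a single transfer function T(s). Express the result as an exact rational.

Step 1. add F1, F2 (parallel); result 3
Step 2. combine F3, F4 in parallel; result (s^2 + 12*s + 1)/(4*s^2 + 11*s - 3)
Step 3. reduce the feedback loop with forward (F1+F2) and return (F3+F4); result (12*s^2 + 33*s - 9)/(s^2 - 25*s - 6)
Step 3 gives the overall T(s). Then T(0) = -9/(-6) = 3/2.

Hence the answer: 3/2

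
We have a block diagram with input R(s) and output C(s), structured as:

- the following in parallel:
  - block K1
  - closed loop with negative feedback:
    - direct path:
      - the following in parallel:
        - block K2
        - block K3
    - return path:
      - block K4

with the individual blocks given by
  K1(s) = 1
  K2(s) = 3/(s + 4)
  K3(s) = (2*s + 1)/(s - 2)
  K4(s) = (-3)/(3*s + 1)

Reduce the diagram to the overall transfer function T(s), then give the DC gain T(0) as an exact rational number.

[1] sum the parallel branches K2, K3 -> (2*s^2 + 12*s - 2)/(s^2 + 2*s - 8)
[2] feedback reduction of (K2+K3), K4 -> (6*s^3 + 38*s^2 + 6*s - 2)/(3*s^3 + s^2 - 58*s - 2)
[3] combine K1, [(K2+K3)/(1+(K2+K3)*K4)] in parallel -> (9*s^3 + 39*s^2 - 52*s - 4)/(3*s^3 + s^2 - 58*s - 2)
That last expression is T(s); at s = 0 only the constant terms survive, so T(0) = -4/(-2) = 2.

Therefore the answer is 2.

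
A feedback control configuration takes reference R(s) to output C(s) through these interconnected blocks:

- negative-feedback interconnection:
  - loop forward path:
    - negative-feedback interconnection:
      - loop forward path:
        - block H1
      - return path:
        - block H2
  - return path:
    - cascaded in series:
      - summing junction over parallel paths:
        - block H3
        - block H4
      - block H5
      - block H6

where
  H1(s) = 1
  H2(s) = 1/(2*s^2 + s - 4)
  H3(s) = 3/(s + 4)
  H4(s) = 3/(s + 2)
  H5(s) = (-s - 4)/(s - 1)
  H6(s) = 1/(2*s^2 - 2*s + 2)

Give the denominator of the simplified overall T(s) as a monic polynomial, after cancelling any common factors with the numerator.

[1] reduce the feedback loop with forward H1 and return H2, giving (2*s^2 + s - 4)/(2*s^2 + s - 3)
[2] sum the parallel branches H3, H4, giving (6*s + 18)/(s^2 + 6*s + 8)
[3] reduce the series chain (H3+H4), H5, H6, giving (-3*s - 9)/(s^4 - 2*s^2 + 3*s - 2)
[4] close the feedback loop around [H1/(1+H1*H2)], ((H3+H4)*H5*H6), giving (2*s^6 + s^5 - 8*s^4 + 4*s^3 + 7*s^2 - 14*s + 8)/(2*s^6 + s^5 - 7*s^4 - 2*s^3 - 16*s^2 - 8*s + 42)
No further cancellation is possible in the step-4 result, so that is T(s). Its denominator becomes monic after dividing by the leading coefficient 2.

Hence the answer: s^6 + s^5/2 - 7*s^4/2 - s^3 - 8*s^2 - 4*s + 21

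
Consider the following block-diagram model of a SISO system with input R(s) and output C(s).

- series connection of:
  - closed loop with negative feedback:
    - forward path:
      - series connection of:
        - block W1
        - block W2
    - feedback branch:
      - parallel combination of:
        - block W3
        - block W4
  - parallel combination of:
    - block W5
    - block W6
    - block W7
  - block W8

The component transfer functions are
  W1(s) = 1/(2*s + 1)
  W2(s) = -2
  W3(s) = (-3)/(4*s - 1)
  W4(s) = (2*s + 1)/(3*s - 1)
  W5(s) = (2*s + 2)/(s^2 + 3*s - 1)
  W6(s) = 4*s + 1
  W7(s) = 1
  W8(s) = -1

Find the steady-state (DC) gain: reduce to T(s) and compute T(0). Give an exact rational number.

First reduce the diagram to T(s).

Step 1 - combine W1, W2 in series -> (-2)/(2*s + 1)
Step 2 - combine W3, W4 in parallel -> (8*s^2 - 7*s + 2)/(12*s^2 - 7*s + 1)
Step 3 - close the feedback loop around (W1*W2), (W3+W4) -> (-24*s^2 + 14*s - 2)/(24*s^3 - 18*s^2 + 9*s - 3)
Step 4 - combine W5, W6, W7 in parallel -> (4*s^3 + 14*s^2 + 4*s)/(s^2 + 3*s - 1)
Step 5 - multiply [(W1*W2)/(1+(W1*W2)*(W3+W4))], (W5+W6+W7), W8 (series) -> (96*s^5 + 280*s^4 - 92*s^3 - 28*s^2 + 8*s)/(24*s^5 + 54*s^4 - 69*s^3 + 42*s^2 - 18*s + 3)
DC gain: substitute s = 0 into T(s) from step 5: T(0) = 0/3 = 0.

Answer: 0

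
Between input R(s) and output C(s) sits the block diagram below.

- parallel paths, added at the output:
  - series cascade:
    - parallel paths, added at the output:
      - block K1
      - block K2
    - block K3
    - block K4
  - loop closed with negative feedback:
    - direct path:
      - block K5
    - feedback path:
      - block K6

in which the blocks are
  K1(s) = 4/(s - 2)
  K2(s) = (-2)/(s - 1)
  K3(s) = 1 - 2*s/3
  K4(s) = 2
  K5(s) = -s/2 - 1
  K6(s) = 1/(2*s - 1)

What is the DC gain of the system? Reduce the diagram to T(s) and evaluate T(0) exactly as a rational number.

Step 1. parallel reduction of K1, K2: (2*s)/(s^2 - 3*s + 2)
Step 2. reduce the series chain (K1+K2), K3, K4: (-8*s^2 + 12*s)/(3*s^2 - 9*s + 6)
Step 3. feedback reduction of K5, K6: (-2*s^2 - 3*s + 2)/(3*s - 4)
Step 4. reduce the parallel group ((K1+K2)*K3*K4), [K5/(1+K5*K6)]: (-6*s^4 - 15*s^3 + 89*s^2 - 84*s + 12)/(9*s^3 - 39*s^2 + 54*s - 24)
DC gain: substitute s = 0 into T(s) from step 4: T(0) = 12/(-24) = -1/2.

Answer: -1/2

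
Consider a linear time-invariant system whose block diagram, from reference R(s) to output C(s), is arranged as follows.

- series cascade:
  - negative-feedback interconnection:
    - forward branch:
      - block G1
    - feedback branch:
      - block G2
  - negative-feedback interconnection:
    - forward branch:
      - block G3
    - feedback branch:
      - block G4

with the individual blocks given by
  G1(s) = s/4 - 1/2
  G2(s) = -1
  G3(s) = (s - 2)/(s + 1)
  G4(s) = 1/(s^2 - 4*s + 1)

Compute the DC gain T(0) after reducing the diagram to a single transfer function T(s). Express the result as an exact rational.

First reduce the diagram to T(s).

Step 1 - reduce the feedback loop with forward G1 and return G2, giving (2 - s)/(s - 6)
Step 2 - reduce the feedback loop with forward G3 and return G4, giving (s^3 - 6*s^2 + 9*s - 2)/(s^3 - 3*s^2 - 2*s - 1)
Step 3 - cascade [G1/(1+G1*G2)], [G3/(1+G3*G4)], giving (-s^4 + 8*s^3 - 21*s^2 + 20*s - 4)/(s^4 - 9*s^3 + 16*s^2 + 11*s + 6)
The step-3 result is T(s). Setting s = 0: T(0) = -4/6 = -2/3.

Answer: -2/3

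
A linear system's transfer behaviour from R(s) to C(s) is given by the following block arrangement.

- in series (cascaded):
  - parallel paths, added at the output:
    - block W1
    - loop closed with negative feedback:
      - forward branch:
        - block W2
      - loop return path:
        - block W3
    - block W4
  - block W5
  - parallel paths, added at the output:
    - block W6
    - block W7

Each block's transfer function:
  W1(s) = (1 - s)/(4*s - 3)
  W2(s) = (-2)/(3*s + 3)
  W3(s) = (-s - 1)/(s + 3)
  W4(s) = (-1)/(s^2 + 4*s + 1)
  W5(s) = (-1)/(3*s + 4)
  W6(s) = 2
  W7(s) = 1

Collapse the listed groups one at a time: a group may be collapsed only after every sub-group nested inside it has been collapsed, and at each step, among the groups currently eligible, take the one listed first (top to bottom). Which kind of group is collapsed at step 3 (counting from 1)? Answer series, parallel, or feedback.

Step 1. reduce the feedback loop with forward W2 and return W3
Step 2. parallel reduction of W1, [W2/(1+W2*W3)], W4
Step 3. reduce the parallel group W6, W7
Step 4. series reduction of (W1+[W2/(1+W2*W3)]+W4), W5, (W6+W7)
So the answer for step 3 is parallel.

Answer: parallel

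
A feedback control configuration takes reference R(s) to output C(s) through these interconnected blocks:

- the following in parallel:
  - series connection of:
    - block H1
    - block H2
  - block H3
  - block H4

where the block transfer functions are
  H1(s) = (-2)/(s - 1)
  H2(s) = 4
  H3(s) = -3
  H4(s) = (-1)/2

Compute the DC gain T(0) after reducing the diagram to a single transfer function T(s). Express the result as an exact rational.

Answer: 9/2

Working:
Step 1. cascade H1, H2: (-8)/(s - 1)
Step 2. add (H1*H2), H3, H4 (parallel): (-7*s - 9)/(2*s - 2)
Step 2 gives the overall T(s). Then T(0) = -9/(-2) = 9/2.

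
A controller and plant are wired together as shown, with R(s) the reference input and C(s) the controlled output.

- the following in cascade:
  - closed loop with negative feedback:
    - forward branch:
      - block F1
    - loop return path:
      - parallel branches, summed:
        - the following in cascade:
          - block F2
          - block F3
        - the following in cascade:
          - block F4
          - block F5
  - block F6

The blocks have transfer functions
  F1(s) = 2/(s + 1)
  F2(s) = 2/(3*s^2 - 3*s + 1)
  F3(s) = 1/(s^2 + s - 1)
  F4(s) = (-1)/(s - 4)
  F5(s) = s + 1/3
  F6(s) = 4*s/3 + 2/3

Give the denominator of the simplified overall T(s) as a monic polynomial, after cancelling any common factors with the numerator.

(1) reduce the series chain F2, F3: 2/(3*s^4 - 5*s^2 + 4*s - 1)
(2) cascade F4, F5: (-3*s - 1)/(3*s - 12)
(3) sum the parallel branches (F2*F3), (F4*F5): (-9*s^5 - 3*s^4 + 15*s^3 - 7*s^2 + 5*s - 23)/(9*s^5 - 36*s^4 - 15*s^3 + 72*s^2 - 51*s + 12)
(4) collapse the loop (F1 forward, ((F2*F3)+(F4*F5)) return): (18*s^5 - 72*s^4 - 30*s^3 + 144*s^2 - 102*s + 24)/(9*s^6 - 45*s^5 - 57*s^4 + 87*s^3 + 7*s^2 - 29*s - 34)
(5) combine [F1/(1+F1*((F2*F3)+(F4*F5)))], F6 in series: (24*s^6 - 84*s^5 - 88*s^4 + 172*s^3 - 40*s^2 - 36*s + 16)/(9*s^6 - 45*s^5 - 57*s^4 + 87*s^3 + 7*s^2 - 29*s - 34)
That last expression is T(s), already simplified. Scaling its denominator by 1/9 (the reciprocal of the leading coefficient) yields the monic denominator.

Therefore the answer is s^6 - 5*s^5 - 19*s^4/3 + 29*s^3/3 + 7*s^2/9 - 29*s/9 - 34/9.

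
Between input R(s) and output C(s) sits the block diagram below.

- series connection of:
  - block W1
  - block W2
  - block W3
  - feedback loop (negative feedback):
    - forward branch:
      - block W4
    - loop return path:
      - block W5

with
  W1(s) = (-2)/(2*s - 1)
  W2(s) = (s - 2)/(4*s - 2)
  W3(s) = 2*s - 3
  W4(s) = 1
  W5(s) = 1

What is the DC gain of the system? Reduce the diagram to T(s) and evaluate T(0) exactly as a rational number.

First reduce the diagram to T(s).

(1) close the feedback loop around W4, W5 = 1/2
(2) cascade W1, W2, W3, [W4/(1+W4*W5)] = (-2*s^2 + 7*s - 6)/(8*s^2 - 8*s + 2)
Step 2 gives the overall T(s). Then T(0) = -6/2 = -3.

Answer: -3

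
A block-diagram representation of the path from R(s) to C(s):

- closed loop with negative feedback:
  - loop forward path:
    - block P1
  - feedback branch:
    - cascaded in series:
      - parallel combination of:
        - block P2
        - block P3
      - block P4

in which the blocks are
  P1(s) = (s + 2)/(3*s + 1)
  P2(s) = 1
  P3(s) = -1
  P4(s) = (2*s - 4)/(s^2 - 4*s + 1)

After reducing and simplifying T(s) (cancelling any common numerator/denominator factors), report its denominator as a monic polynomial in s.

Step 1: combine P2, P3 in parallel, giving 0
Step 2: reduce the series chain (P2+P3), P4, giving 0
Step 3: reduce the feedback loop with forward P1 and return ((P2+P3)*P4), giving (s + 2)/(3*s + 1)
No further cancellation is possible in the step-3 result, so that is T(s). Its denominator becomes monic after dividing by the leading coefficient 3.

Hence the answer: s + 1/3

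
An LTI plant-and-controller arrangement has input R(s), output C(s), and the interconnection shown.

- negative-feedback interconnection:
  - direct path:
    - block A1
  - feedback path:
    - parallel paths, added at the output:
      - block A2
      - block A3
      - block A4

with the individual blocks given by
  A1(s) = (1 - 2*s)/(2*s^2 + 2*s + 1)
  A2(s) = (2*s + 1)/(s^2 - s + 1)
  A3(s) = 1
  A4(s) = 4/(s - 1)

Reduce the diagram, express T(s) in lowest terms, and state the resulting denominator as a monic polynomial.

(1) sum the parallel branches A2, A3, A4 = (s^3 + 4*s^2 - 3*s + 2)/(s^3 - 2*s^2 + 2*s - 1)
(2) feedback reduction of A1, (A2+A3+A4) = (-2*s^4 + 5*s^3 - 6*s^2 + 4*s - 1)/(2*s^5 - 4*s^4 - 6*s^3 + 10*s^2 - 7*s + 1)
Step 2 gives the fully reduced T(s), with no common factor left to cancel. The denominator's leading coefficient is 2, so divide each of its coefficients by 2 to get the monic form.

Answer: s^5 - 2*s^4 - 3*s^3 + 5*s^2 - 7*s/2 + 1/2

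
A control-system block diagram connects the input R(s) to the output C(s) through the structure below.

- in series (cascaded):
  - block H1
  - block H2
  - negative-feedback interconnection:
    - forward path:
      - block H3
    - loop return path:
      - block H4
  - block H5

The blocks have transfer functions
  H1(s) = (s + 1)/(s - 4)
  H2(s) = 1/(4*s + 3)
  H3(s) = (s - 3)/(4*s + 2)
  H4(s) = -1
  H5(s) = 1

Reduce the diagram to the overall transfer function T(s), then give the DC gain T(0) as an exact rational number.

[1] feedback reduction of H3, H4, giving (s - 3)/(3*s + 5)
[2] multiply H1, H2, [H3/(1+H3*H4)], H5 (series), giving (s^2 - 2*s - 3)/(12*s^3 - 19*s^2 - 101*s - 60)
That last expression is T(s); at s = 0 only the constant terms survive, so T(0) = -3/(-60) = 1/20.

Answer: 1/20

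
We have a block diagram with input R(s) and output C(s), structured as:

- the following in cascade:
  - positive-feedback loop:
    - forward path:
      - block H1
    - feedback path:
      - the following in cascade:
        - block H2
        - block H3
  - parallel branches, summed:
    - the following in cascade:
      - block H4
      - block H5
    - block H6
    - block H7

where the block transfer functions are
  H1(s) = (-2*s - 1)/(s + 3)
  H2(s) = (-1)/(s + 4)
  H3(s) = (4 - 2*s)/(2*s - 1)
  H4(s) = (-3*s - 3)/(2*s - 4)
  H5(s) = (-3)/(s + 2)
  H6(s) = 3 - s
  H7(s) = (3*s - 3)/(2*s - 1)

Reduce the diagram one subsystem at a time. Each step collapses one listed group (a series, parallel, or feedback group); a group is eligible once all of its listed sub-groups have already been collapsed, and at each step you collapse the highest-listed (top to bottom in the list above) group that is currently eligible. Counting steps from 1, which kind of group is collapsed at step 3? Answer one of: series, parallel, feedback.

1. cascade H2, H3
2. collapse the loop (H1 forward, (H2*H3) return)
3. combine H4, H5 in series
4. reduce the parallel group (H4*H5), H6, H7
5. series reduction of [H1/(1-H1*(H2*H3))], ((H4*H5)+H6+H7)
The group at step 3 is a series group.

Hence the answer: series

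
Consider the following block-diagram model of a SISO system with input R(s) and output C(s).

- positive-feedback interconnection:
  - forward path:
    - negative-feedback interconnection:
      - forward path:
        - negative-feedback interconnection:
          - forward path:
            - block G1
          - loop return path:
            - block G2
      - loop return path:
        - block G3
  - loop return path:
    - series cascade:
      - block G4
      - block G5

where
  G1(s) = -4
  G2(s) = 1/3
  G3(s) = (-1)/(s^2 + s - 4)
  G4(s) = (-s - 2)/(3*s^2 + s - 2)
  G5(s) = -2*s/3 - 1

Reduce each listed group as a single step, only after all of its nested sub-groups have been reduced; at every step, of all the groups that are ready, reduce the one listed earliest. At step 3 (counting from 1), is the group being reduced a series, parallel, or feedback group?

[1] apply the feedback formula to G1, G2
[2] close the feedback loop around [G1/(1+G1*G2)], G3
[3] combine G4, G5 in series
[4] reduce the feedback loop with forward [[G1/(1+G1*G2)]/(1+[G1/(1+G1*G2)]*G3)] and return (G4*G5)
At step 3 the group reduced is series.

Therefore the answer is series.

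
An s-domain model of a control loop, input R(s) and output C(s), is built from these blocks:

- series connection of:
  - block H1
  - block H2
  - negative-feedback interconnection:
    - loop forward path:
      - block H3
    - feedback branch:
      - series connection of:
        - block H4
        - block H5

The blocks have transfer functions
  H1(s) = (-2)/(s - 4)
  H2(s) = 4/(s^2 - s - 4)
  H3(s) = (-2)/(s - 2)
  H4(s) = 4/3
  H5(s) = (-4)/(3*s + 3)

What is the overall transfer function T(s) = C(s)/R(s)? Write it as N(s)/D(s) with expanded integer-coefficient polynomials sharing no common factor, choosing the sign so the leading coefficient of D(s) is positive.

First reduce the diagram to T(s).

Step 1: combine H4, H5 in series -> (-16)/(9*s + 9)
Step 2: reduce the feedback loop with forward H3 and return (H4*H5) -> (-18*s - 18)/(9*s^2 - 9*s + 14)
Step 3: series reduction of H1, H2, [H3/(1+H3*(H4*H5))]; the result is T(s) itself (integer coefficients, no common factor, positive leading denominator coefficient)

Answer: (144*s + 144)/(9*s^5 - 54*s^4 + 59*s^3 + 74*s^2 - 144*s + 224)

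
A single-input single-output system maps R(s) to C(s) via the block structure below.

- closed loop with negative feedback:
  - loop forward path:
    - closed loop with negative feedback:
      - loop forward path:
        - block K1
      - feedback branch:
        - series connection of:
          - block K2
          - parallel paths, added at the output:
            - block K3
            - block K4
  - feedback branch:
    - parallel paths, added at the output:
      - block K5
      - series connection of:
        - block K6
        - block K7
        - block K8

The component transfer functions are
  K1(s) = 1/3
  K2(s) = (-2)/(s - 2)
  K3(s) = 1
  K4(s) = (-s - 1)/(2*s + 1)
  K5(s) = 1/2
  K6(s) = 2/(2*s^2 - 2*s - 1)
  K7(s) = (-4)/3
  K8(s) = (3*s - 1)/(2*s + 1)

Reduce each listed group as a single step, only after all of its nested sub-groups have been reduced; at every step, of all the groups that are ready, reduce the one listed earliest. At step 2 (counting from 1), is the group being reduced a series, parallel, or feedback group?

1. combine K3, K4 in parallel
2. reduce the series chain K2, (K3+K4)
3. reduce the feedback loop with forward K1 and return (K2*(K3+K4))
4. combine K6, K7, K8 in series
5. parallel reduction of K5, (K6*K7*K8)
6. reduce the feedback loop with forward [K1/(1+K1*(K2*(K3+K4)))] and return (K5+(K6*K7*K8))
Step 2: series.

Final answer: series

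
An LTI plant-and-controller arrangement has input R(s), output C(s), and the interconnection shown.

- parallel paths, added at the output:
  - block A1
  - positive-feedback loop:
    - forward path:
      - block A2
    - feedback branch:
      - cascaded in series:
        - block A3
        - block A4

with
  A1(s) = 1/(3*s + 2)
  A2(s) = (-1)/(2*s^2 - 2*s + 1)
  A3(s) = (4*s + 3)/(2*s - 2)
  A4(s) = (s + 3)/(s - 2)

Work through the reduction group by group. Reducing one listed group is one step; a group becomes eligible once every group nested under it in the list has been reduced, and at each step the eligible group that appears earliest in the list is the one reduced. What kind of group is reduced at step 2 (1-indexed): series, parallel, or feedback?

[1] series reduction of A3, A4
[2] collapse the loop (A2 forward, (A3*A4) return)
[3] sum the parallel branches A1, [A2/(1-A2*(A3*A4))]
Step 2: feedback.

Hence the answer: feedback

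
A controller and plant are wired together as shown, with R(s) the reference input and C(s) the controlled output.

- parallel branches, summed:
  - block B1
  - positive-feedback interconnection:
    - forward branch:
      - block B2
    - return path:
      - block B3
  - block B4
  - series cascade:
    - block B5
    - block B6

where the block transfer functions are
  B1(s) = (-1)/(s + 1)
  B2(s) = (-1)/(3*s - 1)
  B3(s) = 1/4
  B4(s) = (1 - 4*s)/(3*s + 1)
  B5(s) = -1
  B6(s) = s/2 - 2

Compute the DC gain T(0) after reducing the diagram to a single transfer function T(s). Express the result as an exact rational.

First reduce the diagram to T(s).

Step 1 - close the feedback loop around B2, B3: (-4)/(12*s - 3)
Step 2 - multiply B5, B6 (series): 2 - s/2
Step 3 - sum the parallel branches B1, [B2/(1-B2*B3)], B4, (B5*B6): (-36*s^4 + 9*s^3 + 12*s^2 + 7*s - 20)/(72*s^3 + 78*s^2 - 6)
Evaluating the step-3 result (the overall T(s)) at s = 0 gives T(0) = -20/(-6) = 10/3.

Answer: 10/3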